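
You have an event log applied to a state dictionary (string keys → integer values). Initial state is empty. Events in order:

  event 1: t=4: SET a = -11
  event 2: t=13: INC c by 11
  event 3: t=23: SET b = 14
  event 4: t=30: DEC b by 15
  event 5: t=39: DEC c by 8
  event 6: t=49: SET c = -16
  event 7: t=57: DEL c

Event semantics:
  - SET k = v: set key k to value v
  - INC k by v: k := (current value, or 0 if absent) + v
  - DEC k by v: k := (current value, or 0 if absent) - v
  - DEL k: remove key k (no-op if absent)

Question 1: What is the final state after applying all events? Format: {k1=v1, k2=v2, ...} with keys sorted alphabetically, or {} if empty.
Answer: {a=-11, b=-1}

Derivation:
  after event 1 (t=4: SET a = -11): {a=-11}
  after event 2 (t=13: INC c by 11): {a=-11, c=11}
  after event 3 (t=23: SET b = 14): {a=-11, b=14, c=11}
  after event 4 (t=30: DEC b by 15): {a=-11, b=-1, c=11}
  after event 5 (t=39: DEC c by 8): {a=-11, b=-1, c=3}
  after event 6 (t=49: SET c = -16): {a=-11, b=-1, c=-16}
  after event 7 (t=57: DEL c): {a=-11, b=-1}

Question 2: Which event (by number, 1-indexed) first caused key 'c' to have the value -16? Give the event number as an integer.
Answer: 6

Derivation:
Looking for first event where c becomes -16:
  event 2: c = 11
  event 3: c = 11
  event 4: c = 11
  event 5: c = 3
  event 6: c 3 -> -16  <-- first match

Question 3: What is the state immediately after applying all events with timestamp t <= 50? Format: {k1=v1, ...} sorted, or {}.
Apply events with t <= 50 (6 events):
  after event 1 (t=4: SET a = -11): {a=-11}
  after event 2 (t=13: INC c by 11): {a=-11, c=11}
  after event 3 (t=23: SET b = 14): {a=-11, b=14, c=11}
  after event 4 (t=30: DEC b by 15): {a=-11, b=-1, c=11}
  after event 5 (t=39: DEC c by 8): {a=-11, b=-1, c=3}
  after event 6 (t=49: SET c = -16): {a=-11, b=-1, c=-16}

Answer: {a=-11, b=-1, c=-16}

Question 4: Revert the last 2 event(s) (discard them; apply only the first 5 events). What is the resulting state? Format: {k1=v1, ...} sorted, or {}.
Answer: {a=-11, b=-1, c=3}

Derivation:
Keep first 5 events (discard last 2):
  after event 1 (t=4: SET a = -11): {a=-11}
  after event 2 (t=13: INC c by 11): {a=-11, c=11}
  after event 3 (t=23: SET b = 14): {a=-11, b=14, c=11}
  after event 4 (t=30: DEC b by 15): {a=-11, b=-1, c=11}
  after event 5 (t=39: DEC c by 8): {a=-11, b=-1, c=3}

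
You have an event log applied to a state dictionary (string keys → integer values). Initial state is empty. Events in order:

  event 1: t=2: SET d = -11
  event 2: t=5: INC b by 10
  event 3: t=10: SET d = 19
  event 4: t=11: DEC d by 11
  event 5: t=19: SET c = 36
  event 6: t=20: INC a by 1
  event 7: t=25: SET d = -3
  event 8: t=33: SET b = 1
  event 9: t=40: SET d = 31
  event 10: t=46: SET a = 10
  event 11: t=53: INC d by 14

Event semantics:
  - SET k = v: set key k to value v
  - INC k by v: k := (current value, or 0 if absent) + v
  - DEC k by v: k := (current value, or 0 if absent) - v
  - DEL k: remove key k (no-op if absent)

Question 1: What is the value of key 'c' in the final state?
Track key 'c' through all 11 events:
  event 1 (t=2: SET d = -11): c unchanged
  event 2 (t=5: INC b by 10): c unchanged
  event 3 (t=10: SET d = 19): c unchanged
  event 4 (t=11: DEC d by 11): c unchanged
  event 5 (t=19: SET c = 36): c (absent) -> 36
  event 6 (t=20: INC a by 1): c unchanged
  event 7 (t=25: SET d = -3): c unchanged
  event 8 (t=33: SET b = 1): c unchanged
  event 9 (t=40: SET d = 31): c unchanged
  event 10 (t=46: SET a = 10): c unchanged
  event 11 (t=53: INC d by 14): c unchanged
Final: c = 36

Answer: 36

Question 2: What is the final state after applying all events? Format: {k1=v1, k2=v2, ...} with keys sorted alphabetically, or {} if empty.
  after event 1 (t=2: SET d = -11): {d=-11}
  after event 2 (t=5: INC b by 10): {b=10, d=-11}
  after event 3 (t=10: SET d = 19): {b=10, d=19}
  after event 4 (t=11: DEC d by 11): {b=10, d=8}
  after event 5 (t=19: SET c = 36): {b=10, c=36, d=8}
  after event 6 (t=20: INC a by 1): {a=1, b=10, c=36, d=8}
  after event 7 (t=25: SET d = -3): {a=1, b=10, c=36, d=-3}
  after event 8 (t=33: SET b = 1): {a=1, b=1, c=36, d=-3}
  after event 9 (t=40: SET d = 31): {a=1, b=1, c=36, d=31}
  after event 10 (t=46: SET a = 10): {a=10, b=1, c=36, d=31}
  after event 11 (t=53: INC d by 14): {a=10, b=1, c=36, d=45}

Answer: {a=10, b=1, c=36, d=45}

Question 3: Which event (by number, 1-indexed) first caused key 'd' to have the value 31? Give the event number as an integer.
Answer: 9

Derivation:
Looking for first event where d becomes 31:
  event 1: d = -11
  event 2: d = -11
  event 3: d = 19
  event 4: d = 8
  event 5: d = 8
  event 6: d = 8
  event 7: d = -3
  event 8: d = -3
  event 9: d -3 -> 31  <-- first match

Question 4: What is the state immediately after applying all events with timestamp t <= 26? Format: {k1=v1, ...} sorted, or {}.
Apply events with t <= 26 (7 events):
  after event 1 (t=2: SET d = -11): {d=-11}
  after event 2 (t=5: INC b by 10): {b=10, d=-11}
  after event 3 (t=10: SET d = 19): {b=10, d=19}
  after event 4 (t=11: DEC d by 11): {b=10, d=8}
  after event 5 (t=19: SET c = 36): {b=10, c=36, d=8}
  after event 6 (t=20: INC a by 1): {a=1, b=10, c=36, d=8}
  after event 7 (t=25: SET d = -3): {a=1, b=10, c=36, d=-3}

Answer: {a=1, b=10, c=36, d=-3}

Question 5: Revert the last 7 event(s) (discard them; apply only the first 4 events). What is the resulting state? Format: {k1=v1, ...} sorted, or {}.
Keep first 4 events (discard last 7):
  after event 1 (t=2: SET d = -11): {d=-11}
  after event 2 (t=5: INC b by 10): {b=10, d=-11}
  after event 3 (t=10: SET d = 19): {b=10, d=19}
  after event 4 (t=11: DEC d by 11): {b=10, d=8}

Answer: {b=10, d=8}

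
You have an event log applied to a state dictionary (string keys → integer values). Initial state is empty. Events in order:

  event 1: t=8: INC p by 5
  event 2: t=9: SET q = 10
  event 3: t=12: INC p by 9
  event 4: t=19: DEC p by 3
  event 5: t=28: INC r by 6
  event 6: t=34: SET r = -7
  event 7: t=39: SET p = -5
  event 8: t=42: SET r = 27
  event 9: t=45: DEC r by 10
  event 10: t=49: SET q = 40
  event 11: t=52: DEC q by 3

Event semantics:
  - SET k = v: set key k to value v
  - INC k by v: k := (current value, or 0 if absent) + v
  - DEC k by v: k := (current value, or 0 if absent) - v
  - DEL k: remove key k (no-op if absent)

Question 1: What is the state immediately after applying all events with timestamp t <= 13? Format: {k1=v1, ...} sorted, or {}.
Answer: {p=14, q=10}

Derivation:
Apply events with t <= 13 (3 events):
  after event 1 (t=8: INC p by 5): {p=5}
  after event 2 (t=9: SET q = 10): {p=5, q=10}
  after event 3 (t=12: INC p by 9): {p=14, q=10}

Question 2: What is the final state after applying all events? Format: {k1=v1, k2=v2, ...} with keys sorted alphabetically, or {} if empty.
Answer: {p=-5, q=37, r=17}

Derivation:
  after event 1 (t=8: INC p by 5): {p=5}
  after event 2 (t=9: SET q = 10): {p=5, q=10}
  after event 3 (t=12: INC p by 9): {p=14, q=10}
  after event 4 (t=19: DEC p by 3): {p=11, q=10}
  after event 5 (t=28: INC r by 6): {p=11, q=10, r=6}
  after event 6 (t=34: SET r = -7): {p=11, q=10, r=-7}
  after event 7 (t=39: SET p = -5): {p=-5, q=10, r=-7}
  after event 8 (t=42: SET r = 27): {p=-5, q=10, r=27}
  after event 9 (t=45: DEC r by 10): {p=-5, q=10, r=17}
  after event 10 (t=49: SET q = 40): {p=-5, q=40, r=17}
  after event 11 (t=52: DEC q by 3): {p=-5, q=37, r=17}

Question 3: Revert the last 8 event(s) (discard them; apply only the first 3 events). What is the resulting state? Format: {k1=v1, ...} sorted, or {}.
Keep first 3 events (discard last 8):
  after event 1 (t=8: INC p by 5): {p=5}
  after event 2 (t=9: SET q = 10): {p=5, q=10}
  after event 3 (t=12: INC p by 9): {p=14, q=10}

Answer: {p=14, q=10}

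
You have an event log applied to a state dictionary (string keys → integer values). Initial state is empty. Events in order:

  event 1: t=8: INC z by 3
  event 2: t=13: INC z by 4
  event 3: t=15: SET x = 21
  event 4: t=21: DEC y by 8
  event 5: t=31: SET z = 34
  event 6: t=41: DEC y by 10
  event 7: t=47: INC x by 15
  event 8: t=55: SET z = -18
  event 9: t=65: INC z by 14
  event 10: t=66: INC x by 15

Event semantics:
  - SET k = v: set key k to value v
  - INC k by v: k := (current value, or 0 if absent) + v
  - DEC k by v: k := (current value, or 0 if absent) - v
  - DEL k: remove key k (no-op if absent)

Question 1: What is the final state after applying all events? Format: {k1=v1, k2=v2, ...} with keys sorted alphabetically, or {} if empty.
  after event 1 (t=8: INC z by 3): {z=3}
  after event 2 (t=13: INC z by 4): {z=7}
  after event 3 (t=15: SET x = 21): {x=21, z=7}
  after event 4 (t=21: DEC y by 8): {x=21, y=-8, z=7}
  after event 5 (t=31: SET z = 34): {x=21, y=-8, z=34}
  after event 6 (t=41: DEC y by 10): {x=21, y=-18, z=34}
  after event 7 (t=47: INC x by 15): {x=36, y=-18, z=34}
  after event 8 (t=55: SET z = -18): {x=36, y=-18, z=-18}
  after event 9 (t=65: INC z by 14): {x=36, y=-18, z=-4}
  after event 10 (t=66: INC x by 15): {x=51, y=-18, z=-4}

Answer: {x=51, y=-18, z=-4}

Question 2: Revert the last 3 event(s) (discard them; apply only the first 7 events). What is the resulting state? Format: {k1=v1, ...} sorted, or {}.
Answer: {x=36, y=-18, z=34}

Derivation:
Keep first 7 events (discard last 3):
  after event 1 (t=8: INC z by 3): {z=3}
  after event 2 (t=13: INC z by 4): {z=7}
  after event 3 (t=15: SET x = 21): {x=21, z=7}
  after event 4 (t=21: DEC y by 8): {x=21, y=-8, z=7}
  after event 5 (t=31: SET z = 34): {x=21, y=-8, z=34}
  after event 6 (t=41: DEC y by 10): {x=21, y=-18, z=34}
  after event 7 (t=47: INC x by 15): {x=36, y=-18, z=34}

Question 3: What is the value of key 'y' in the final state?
Track key 'y' through all 10 events:
  event 1 (t=8: INC z by 3): y unchanged
  event 2 (t=13: INC z by 4): y unchanged
  event 3 (t=15: SET x = 21): y unchanged
  event 4 (t=21: DEC y by 8): y (absent) -> -8
  event 5 (t=31: SET z = 34): y unchanged
  event 6 (t=41: DEC y by 10): y -8 -> -18
  event 7 (t=47: INC x by 15): y unchanged
  event 8 (t=55: SET z = -18): y unchanged
  event 9 (t=65: INC z by 14): y unchanged
  event 10 (t=66: INC x by 15): y unchanged
Final: y = -18

Answer: -18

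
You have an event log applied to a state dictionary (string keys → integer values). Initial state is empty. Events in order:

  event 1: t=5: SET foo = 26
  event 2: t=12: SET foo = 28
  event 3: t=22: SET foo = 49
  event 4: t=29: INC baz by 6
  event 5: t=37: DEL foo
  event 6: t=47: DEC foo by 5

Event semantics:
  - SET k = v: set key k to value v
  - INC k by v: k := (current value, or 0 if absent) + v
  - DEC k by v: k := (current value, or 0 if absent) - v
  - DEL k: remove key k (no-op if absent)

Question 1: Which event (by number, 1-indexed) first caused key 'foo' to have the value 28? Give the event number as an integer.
Looking for first event where foo becomes 28:
  event 1: foo = 26
  event 2: foo 26 -> 28  <-- first match

Answer: 2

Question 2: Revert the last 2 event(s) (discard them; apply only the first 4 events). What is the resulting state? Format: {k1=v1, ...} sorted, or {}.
Answer: {baz=6, foo=49}

Derivation:
Keep first 4 events (discard last 2):
  after event 1 (t=5: SET foo = 26): {foo=26}
  after event 2 (t=12: SET foo = 28): {foo=28}
  after event 3 (t=22: SET foo = 49): {foo=49}
  after event 4 (t=29: INC baz by 6): {baz=6, foo=49}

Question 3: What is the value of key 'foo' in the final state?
Answer: -5

Derivation:
Track key 'foo' through all 6 events:
  event 1 (t=5: SET foo = 26): foo (absent) -> 26
  event 2 (t=12: SET foo = 28): foo 26 -> 28
  event 3 (t=22: SET foo = 49): foo 28 -> 49
  event 4 (t=29: INC baz by 6): foo unchanged
  event 5 (t=37: DEL foo): foo 49 -> (absent)
  event 6 (t=47: DEC foo by 5): foo (absent) -> -5
Final: foo = -5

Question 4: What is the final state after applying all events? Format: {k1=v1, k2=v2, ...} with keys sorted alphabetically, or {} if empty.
Answer: {baz=6, foo=-5}

Derivation:
  after event 1 (t=5: SET foo = 26): {foo=26}
  after event 2 (t=12: SET foo = 28): {foo=28}
  after event 3 (t=22: SET foo = 49): {foo=49}
  after event 4 (t=29: INC baz by 6): {baz=6, foo=49}
  after event 5 (t=37: DEL foo): {baz=6}
  after event 6 (t=47: DEC foo by 5): {baz=6, foo=-5}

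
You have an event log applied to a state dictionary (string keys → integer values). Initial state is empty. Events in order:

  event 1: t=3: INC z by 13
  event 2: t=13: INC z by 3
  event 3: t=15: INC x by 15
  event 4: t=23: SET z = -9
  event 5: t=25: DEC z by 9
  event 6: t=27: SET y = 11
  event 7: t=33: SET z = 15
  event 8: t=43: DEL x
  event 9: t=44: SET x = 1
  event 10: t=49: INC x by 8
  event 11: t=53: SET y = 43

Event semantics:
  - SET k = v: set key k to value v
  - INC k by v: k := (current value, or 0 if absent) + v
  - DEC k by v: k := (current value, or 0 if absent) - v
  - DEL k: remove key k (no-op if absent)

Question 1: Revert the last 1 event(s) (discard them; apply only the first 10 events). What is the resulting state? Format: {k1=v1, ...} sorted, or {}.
Keep first 10 events (discard last 1):
  after event 1 (t=3: INC z by 13): {z=13}
  after event 2 (t=13: INC z by 3): {z=16}
  after event 3 (t=15: INC x by 15): {x=15, z=16}
  after event 4 (t=23: SET z = -9): {x=15, z=-9}
  after event 5 (t=25: DEC z by 9): {x=15, z=-18}
  after event 6 (t=27: SET y = 11): {x=15, y=11, z=-18}
  after event 7 (t=33: SET z = 15): {x=15, y=11, z=15}
  after event 8 (t=43: DEL x): {y=11, z=15}
  after event 9 (t=44: SET x = 1): {x=1, y=11, z=15}
  after event 10 (t=49: INC x by 8): {x=9, y=11, z=15}

Answer: {x=9, y=11, z=15}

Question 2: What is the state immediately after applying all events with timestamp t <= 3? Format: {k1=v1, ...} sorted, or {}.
Answer: {z=13}

Derivation:
Apply events with t <= 3 (1 events):
  after event 1 (t=3: INC z by 13): {z=13}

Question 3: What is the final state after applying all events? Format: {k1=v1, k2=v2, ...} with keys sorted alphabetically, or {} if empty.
Answer: {x=9, y=43, z=15}

Derivation:
  after event 1 (t=3: INC z by 13): {z=13}
  after event 2 (t=13: INC z by 3): {z=16}
  after event 3 (t=15: INC x by 15): {x=15, z=16}
  after event 4 (t=23: SET z = -9): {x=15, z=-9}
  after event 5 (t=25: DEC z by 9): {x=15, z=-18}
  after event 6 (t=27: SET y = 11): {x=15, y=11, z=-18}
  after event 7 (t=33: SET z = 15): {x=15, y=11, z=15}
  after event 8 (t=43: DEL x): {y=11, z=15}
  after event 9 (t=44: SET x = 1): {x=1, y=11, z=15}
  after event 10 (t=49: INC x by 8): {x=9, y=11, z=15}
  after event 11 (t=53: SET y = 43): {x=9, y=43, z=15}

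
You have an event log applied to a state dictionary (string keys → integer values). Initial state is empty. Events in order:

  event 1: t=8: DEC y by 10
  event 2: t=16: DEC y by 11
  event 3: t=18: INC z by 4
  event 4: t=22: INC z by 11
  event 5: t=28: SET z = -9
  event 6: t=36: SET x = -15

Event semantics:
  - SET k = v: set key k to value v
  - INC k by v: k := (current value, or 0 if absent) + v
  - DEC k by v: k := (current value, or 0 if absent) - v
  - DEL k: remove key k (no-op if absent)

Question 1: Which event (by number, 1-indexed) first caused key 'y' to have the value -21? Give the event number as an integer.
Answer: 2

Derivation:
Looking for first event where y becomes -21:
  event 1: y = -10
  event 2: y -10 -> -21  <-- first match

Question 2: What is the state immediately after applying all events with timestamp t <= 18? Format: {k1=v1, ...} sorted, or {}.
Apply events with t <= 18 (3 events):
  after event 1 (t=8: DEC y by 10): {y=-10}
  after event 2 (t=16: DEC y by 11): {y=-21}
  after event 3 (t=18: INC z by 4): {y=-21, z=4}

Answer: {y=-21, z=4}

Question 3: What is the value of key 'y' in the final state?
Answer: -21

Derivation:
Track key 'y' through all 6 events:
  event 1 (t=8: DEC y by 10): y (absent) -> -10
  event 2 (t=16: DEC y by 11): y -10 -> -21
  event 3 (t=18: INC z by 4): y unchanged
  event 4 (t=22: INC z by 11): y unchanged
  event 5 (t=28: SET z = -9): y unchanged
  event 6 (t=36: SET x = -15): y unchanged
Final: y = -21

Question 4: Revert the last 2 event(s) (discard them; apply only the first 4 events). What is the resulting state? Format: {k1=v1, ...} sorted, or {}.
Answer: {y=-21, z=15}

Derivation:
Keep first 4 events (discard last 2):
  after event 1 (t=8: DEC y by 10): {y=-10}
  after event 2 (t=16: DEC y by 11): {y=-21}
  after event 3 (t=18: INC z by 4): {y=-21, z=4}
  after event 4 (t=22: INC z by 11): {y=-21, z=15}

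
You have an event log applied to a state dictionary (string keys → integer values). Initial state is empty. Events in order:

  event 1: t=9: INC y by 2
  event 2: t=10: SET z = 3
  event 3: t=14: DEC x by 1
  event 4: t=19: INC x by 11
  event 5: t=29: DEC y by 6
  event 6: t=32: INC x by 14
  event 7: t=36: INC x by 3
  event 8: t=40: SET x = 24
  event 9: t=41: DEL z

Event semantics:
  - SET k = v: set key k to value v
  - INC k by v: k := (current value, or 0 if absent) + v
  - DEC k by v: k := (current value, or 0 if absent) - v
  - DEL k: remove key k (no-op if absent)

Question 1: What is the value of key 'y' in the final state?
Answer: -4

Derivation:
Track key 'y' through all 9 events:
  event 1 (t=9: INC y by 2): y (absent) -> 2
  event 2 (t=10: SET z = 3): y unchanged
  event 3 (t=14: DEC x by 1): y unchanged
  event 4 (t=19: INC x by 11): y unchanged
  event 5 (t=29: DEC y by 6): y 2 -> -4
  event 6 (t=32: INC x by 14): y unchanged
  event 7 (t=36: INC x by 3): y unchanged
  event 8 (t=40: SET x = 24): y unchanged
  event 9 (t=41: DEL z): y unchanged
Final: y = -4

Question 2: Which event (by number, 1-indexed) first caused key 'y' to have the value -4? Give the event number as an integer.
Looking for first event where y becomes -4:
  event 1: y = 2
  event 2: y = 2
  event 3: y = 2
  event 4: y = 2
  event 5: y 2 -> -4  <-- first match

Answer: 5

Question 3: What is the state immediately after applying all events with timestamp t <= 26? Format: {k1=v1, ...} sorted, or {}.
Apply events with t <= 26 (4 events):
  after event 1 (t=9: INC y by 2): {y=2}
  after event 2 (t=10: SET z = 3): {y=2, z=3}
  after event 3 (t=14: DEC x by 1): {x=-1, y=2, z=3}
  after event 4 (t=19: INC x by 11): {x=10, y=2, z=3}

Answer: {x=10, y=2, z=3}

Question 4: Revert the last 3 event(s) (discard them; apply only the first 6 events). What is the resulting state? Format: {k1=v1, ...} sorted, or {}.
Answer: {x=24, y=-4, z=3}

Derivation:
Keep first 6 events (discard last 3):
  after event 1 (t=9: INC y by 2): {y=2}
  after event 2 (t=10: SET z = 3): {y=2, z=3}
  after event 3 (t=14: DEC x by 1): {x=-1, y=2, z=3}
  after event 4 (t=19: INC x by 11): {x=10, y=2, z=3}
  after event 5 (t=29: DEC y by 6): {x=10, y=-4, z=3}
  after event 6 (t=32: INC x by 14): {x=24, y=-4, z=3}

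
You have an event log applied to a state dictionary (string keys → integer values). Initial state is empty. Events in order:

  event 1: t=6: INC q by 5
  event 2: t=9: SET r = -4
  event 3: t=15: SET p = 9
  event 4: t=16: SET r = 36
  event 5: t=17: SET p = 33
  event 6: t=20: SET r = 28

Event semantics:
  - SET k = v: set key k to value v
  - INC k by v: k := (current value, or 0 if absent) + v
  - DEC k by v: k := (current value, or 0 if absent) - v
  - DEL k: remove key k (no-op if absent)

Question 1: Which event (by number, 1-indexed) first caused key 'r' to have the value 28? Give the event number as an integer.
Answer: 6

Derivation:
Looking for first event where r becomes 28:
  event 2: r = -4
  event 3: r = -4
  event 4: r = 36
  event 5: r = 36
  event 6: r 36 -> 28  <-- first match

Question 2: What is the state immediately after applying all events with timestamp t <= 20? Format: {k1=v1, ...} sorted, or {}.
Answer: {p=33, q=5, r=28}

Derivation:
Apply events with t <= 20 (6 events):
  after event 1 (t=6: INC q by 5): {q=5}
  after event 2 (t=9: SET r = -4): {q=5, r=-4}
  after event 3 (t=15: SET p = 9): {p=9, q=5, r=-4}
  after event 4 (t=16: SET r = 36): {p=9, q=5, r=36}
  after event 5 (t=17: SET p = 33): {p=33, q=5, r=36}
  after event 6 (t=20: SET r = 28): {p=33, q=5, r=28}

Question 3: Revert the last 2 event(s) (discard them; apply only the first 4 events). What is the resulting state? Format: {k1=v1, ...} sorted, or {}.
Keep first 4 events (discard last 2):
  after event 1 (t=6: INC q by 5): {q=5}
  after event 2 (t=9: SET r = -4): {q=5, r=-4}
  after event 3 (t=15: SET p = 9): {p=9, q=5, r=-4}
  after event 4 (t=16: SET r = 36): {p=9, q=5, r=36}

Answer: {p=9, q=5, r=36}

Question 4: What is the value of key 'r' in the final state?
Track key 'r' through all 6 events:
  event 1 (t=6: INC q by 5): r unchanged
  event 2 (t=9: SET r = -4): r (absent) -> -4
  event 3 (t=15: SET p = 9): r unchanged
  event 4 (t=16: SET r = 36): r -4 -> 36
  event 5 (t=17: SET p = 33): r unchanged
  event 6 (t=20: SET r = 28): r 36 -> 28
Final: r = 28

Answer: 28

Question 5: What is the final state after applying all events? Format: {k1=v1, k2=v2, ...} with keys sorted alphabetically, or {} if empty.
  after event 1 (t=6: INC q by 5): {q=5}
  after event 2 (t=9: SET r = -4): {q=5, r=-4}
  after event 3 (t=15: SET p = 9): {p=9, q=5, r=-4}
  after event 4 (t=16: SET r = 36): {p=9, q=5, r=36}
  after event 5 (t=17: SET p = 33): {p=33, q=5, r=36}
  after event 6 (t=20: SET r = 28): {p=33, q=5, r=28}

Answer: {p=33, q=5, r=28}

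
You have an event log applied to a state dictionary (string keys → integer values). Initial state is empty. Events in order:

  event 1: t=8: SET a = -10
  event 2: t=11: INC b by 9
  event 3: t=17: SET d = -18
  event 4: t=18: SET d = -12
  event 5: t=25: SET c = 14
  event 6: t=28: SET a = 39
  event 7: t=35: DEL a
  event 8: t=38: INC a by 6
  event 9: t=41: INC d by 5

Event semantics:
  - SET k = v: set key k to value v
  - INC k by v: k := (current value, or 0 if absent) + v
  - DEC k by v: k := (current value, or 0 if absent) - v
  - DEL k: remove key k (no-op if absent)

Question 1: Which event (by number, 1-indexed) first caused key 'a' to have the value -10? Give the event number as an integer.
Looking for first event where a becomes -10:
  event 1: a (absent) -> -10  <-- first match

Answer: 1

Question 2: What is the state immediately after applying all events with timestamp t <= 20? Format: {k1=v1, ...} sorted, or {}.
Apply events with t <= 20 (4 events):
  after event 1 (t=8: SET a = -10): {a=-10}
  after event 2 (t=11: INC b by 9): {a=-10, b=9}
  after event 3 (t=17: SET d = -18): {a=-10, b=9, d=-18}
  after event 4 (t=18: SET d = -12): {a=-10, b=9, d=-12}

Answer: {a=-10, b=9, d=-12}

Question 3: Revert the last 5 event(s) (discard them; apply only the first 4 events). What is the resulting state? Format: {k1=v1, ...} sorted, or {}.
Keep first 4 events (discard last 5):
  after event 1 (t=8: SET a = -10): {a=-10}
  after event 2 (t=11: INC b by 9): {a=-10, b=9}
  after event 3 (t=17: SET d = -18): {a=-10, b=9, d=-18}
  after event 4 (t=18: SET d = -12): {a=-10, b=9, d=-12}

Answer: {a=-10, b=9, d=-12}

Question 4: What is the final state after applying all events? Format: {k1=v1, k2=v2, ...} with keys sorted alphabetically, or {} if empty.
Answer: {a=6, b=9, c=14, d=-7}

Derivation:
  after event 1 (t=8: SET a = -10): {a=-10}
  after event 2 (t=11: INC b by 9): {a=-10, b=9}
  after event 3 (t=17: SET d = -18): {a=-10, b=9, d=-18}
  after event 4 (t=18: SET d = -12): {a=-10, b=9, d=-12}
  after event 5 (t=25: SET c = 14): {a=-10, b=9, c=14, d=-12}
  after event 6 (t=28: SET a = 39): {a=39, b=9, c=14, d=-12}
  after event 7 (t=35: DEL a): {b=9, c=14, d=-12}
  after event 8 (t=38: INC a by 6): {a=6, b=9, c=14, d=-12}
  after event 9 (t=41: INC d by 5): {a=6, b=9, c=14, d=-7}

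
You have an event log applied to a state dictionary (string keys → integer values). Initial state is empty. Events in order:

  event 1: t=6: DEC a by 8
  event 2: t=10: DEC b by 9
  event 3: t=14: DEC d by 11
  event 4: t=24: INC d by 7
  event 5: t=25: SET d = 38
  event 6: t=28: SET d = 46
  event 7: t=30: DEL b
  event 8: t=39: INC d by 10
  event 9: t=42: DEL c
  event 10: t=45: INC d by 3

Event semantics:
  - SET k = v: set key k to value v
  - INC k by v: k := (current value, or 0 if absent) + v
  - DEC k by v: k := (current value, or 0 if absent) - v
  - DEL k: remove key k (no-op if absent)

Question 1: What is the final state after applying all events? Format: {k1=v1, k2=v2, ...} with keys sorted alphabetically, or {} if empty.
Answer: {a=-8, d=59}

Derivation:
  after event 1 (t=6: DEC a by 8): {a=-8}
  after event 2 (t=10: DEC b by 9): {a=-8, b=-9}
  after event 3 (t=14: DEC d by 11): {a=-8, b=-9, d=-11}
  after event 4 (t=24: INC d by 7): {a=-8, b=-9, d=-4}
  after event 5 (t=25: SET d = 38): {a=-8, b=-9, d=38}
  after event 6 (t=28: SET d = 46): {a=-8, b=-9, d=46}
  after event 7 (t=30: DEL b): {a=-8, d=46}
  after event 8 (t=39: INC d by 10): {a=-8, d=56}
  after event 9 (t=42: DEL c): {a=-8, d=56}
  after event 10 (t=45: INC d by 3): {a=-8, d=59}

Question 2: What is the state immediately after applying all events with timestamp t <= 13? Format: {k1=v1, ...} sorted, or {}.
Answer: {a=-8, b=-9}

Derivation:
Apply events with t <= 13 (2 events):
  after event 1 (t=6: DEC a by 8): {a=-8}
  after event 2 (t=10: DEC b by 9): {a=-8, b=-9}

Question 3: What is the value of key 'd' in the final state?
Track key 'd' through all 10 events:
  event 1 (t=6: DEC a by 8): d unchanged
  event 2 (t=10: DEC b by 9): d unchanged
  event 3 (t=14: DEC d by 11): d (absent) -> -11
  event 4 (t=24: INC d by 7): d -11 -> -4
  event 5 (t=25: SET d = 38): d -4 -> 38
  event 6 (t=28: SET d = 46): d 38 -> 46
  event 7 (t=30: DEL b): d unchanged
  event 8 (t=39: INC d by 10): d 46 -> 56
  event 9 (t=42: DEL c): d unchanged
  event 10 (t=45: INC d by 3): d 56 -> 59
Final: d = 59

Answer: 59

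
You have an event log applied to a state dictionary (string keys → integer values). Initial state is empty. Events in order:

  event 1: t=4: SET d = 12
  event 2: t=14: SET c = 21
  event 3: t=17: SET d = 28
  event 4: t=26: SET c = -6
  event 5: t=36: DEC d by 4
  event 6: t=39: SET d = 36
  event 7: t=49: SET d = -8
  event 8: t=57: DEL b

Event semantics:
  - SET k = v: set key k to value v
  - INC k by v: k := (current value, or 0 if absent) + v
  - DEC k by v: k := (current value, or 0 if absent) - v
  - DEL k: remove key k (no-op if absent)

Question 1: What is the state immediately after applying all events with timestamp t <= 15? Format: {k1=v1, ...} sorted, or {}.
Answer: {c=21, d=12}

Derivation:
Apply events with t <= 15 (2 events):
  after event 1 (t=4: SET d = 12): {d=12}
  after event 2 (t=14: SET c = 21): {c=21, d=12}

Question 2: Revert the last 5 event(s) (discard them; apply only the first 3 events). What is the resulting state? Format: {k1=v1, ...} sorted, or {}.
Answer: {c=21, d=28}

Derivation:
Keep first 3 events (discard last 5):
  after event 1 (t=4: SET d = 12): {d=12}
  after event 2 (t=14: SET c = 21): {c=21, d=12}
  after event 3 (t=17: SET d = 28): {c=21, d=28}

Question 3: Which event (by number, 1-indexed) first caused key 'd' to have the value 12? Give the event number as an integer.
Looking for first event where d becomes 12:
  event 1: d (absent) -> 12  <-- first match

Answer: 1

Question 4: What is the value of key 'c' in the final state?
Track key 'c' through all 8 events:
  event 1 (t=4: SET d = 12): c unchanged
  event 2 (t=14: SET c = 21): c (absent) -> 21
  event 3 (t=17: SET d = 28): c unchanged
  event 4 (t=26: SET c = -6): c 21 -> -6
  event 5 (t=36: DEC d by 4): c unchanged
  event 6 (t=39: SET d = 36): c unchanged
  event 7 (t=49: SET d = -8): c unchanged
  event 8 (t=57: DEL b): c unchanged
Final: c = -6

Answer: -6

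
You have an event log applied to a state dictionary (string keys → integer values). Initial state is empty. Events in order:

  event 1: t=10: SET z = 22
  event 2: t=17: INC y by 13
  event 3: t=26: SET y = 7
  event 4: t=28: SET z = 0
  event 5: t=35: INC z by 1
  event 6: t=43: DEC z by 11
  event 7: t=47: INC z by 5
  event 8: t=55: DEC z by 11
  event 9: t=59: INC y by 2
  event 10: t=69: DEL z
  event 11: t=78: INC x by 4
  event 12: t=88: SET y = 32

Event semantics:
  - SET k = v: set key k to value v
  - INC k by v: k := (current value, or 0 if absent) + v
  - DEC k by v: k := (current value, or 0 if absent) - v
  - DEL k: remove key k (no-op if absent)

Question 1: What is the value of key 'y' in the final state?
Answer: 32

Derivation:
Track key 'y' through all 12 events:
  event 1 (t=10: SET z = 22): y unchanged
  event 2 (t=17: INC y by 13): y (absent) -> 13
  event 3 (t=26: SET y = 7): y 13 -> 7
  event 4 (t=28: SET z = 0): y unchanged
  event 5 (t=35: INC z by 1): y unchanged
  event 6 (t=43: DEC z by 11): y unchanged
  event 7 (t=47: INC z by 5): y unchanged
  event 8 (t=55: DEC z by 11): y unchanged
  event 9 (t=59: INC y by 2): y 7 -> 9
  event 10 (t=69: DEL z): y unchanged
  event 11 (t=78: INC x by 4): y unchanged
  event 12 (t=88: SET y = 32): y 9 -> 32
Final: y = 32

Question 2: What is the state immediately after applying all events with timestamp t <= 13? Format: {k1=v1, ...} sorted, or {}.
Answer: {z=22}

Derivation:
Apply events with t <= 13 (1 events):
  after event 1 (t=10: SET z = 22): {z=22}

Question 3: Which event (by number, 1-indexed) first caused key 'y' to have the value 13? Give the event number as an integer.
Answer: 2

Derivation:
Looking for first event where y becomes 13:
  event 2: y (absent) -> 13  <-- first match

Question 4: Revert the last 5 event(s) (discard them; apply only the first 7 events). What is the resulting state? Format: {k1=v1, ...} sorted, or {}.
Keep first 7 events (discard last 5):
  after event 1 (t=10: SET z = 22): {z=22}
  after event 2 (t=17: INC y by 13): {y=13, z=22}
  after event 3 (t=26: SET y = 7): {y=7, z=22}
  after event 4 (t=28: SET z = 0): {y=7, z=0}
  after event 5 (t=35: INC z by 1): {y=7, z=1}
  after event 6 (t=43: DEC z by 11): {y=7, z=-10}
  after event 7 (t=47: INC z by 5): {y=7, z=-5}

Answer: {y=7, z=-5}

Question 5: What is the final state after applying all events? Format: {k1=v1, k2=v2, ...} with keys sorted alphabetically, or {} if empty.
  after event 1 (t=10: SET z = 22): {z=22}
  after event 2 (t=17: INC y by 13): {y=13, z=22}
  after event 3 (t=26: SET y = 7): {y=7, z=22}
  after event 4 (t=28: SET z = 0): {y=7, z=0}
  after event 5 (t=35: INC z by 1): {y=7, z=1}
  after event 6 (t=43: DEC z by 11): {y=7, z=-10}
  after event 7 (t=47: INC z by 5): {y=7, z=-5}
  after event 8 (t=55: DEC z by 11): {y=7, z=-16}
  after event 9 (t=59: INC y by 2): {y=9, z=-16}
  after event 10 (t=69: DEL z): {y=9}
  after event 11 (t=78: INC x by 4): {x=4, y=9}
  after event 12 (t=88: SET y = 32): {x=4, y=32}

Answer: {x=4, y=32}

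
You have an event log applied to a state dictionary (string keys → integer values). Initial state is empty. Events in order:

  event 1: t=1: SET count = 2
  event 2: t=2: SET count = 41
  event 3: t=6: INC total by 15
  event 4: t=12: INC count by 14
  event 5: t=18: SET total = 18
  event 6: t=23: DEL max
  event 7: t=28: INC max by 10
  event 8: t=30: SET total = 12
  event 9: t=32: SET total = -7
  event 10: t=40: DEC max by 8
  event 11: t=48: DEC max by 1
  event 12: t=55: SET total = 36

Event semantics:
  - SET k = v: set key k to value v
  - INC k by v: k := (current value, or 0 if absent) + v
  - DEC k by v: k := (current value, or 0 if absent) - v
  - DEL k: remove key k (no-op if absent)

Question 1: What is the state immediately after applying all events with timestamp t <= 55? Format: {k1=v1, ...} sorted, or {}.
Apply events with t <= 55 (12 events):
  after event 1 (t=1: SET count = 2): {count=2}
  after event 2 (t=2: SET count = 41): {count=41}
  after event 3 (t=6: INC total by 15): {count=41, total=15}
  after event 4 (t=12: INC count by 14): {count=55, total=15}
  after event 5 (t=18: SET total = 18): {count=55, total=18}
  after event 6 (t=23: DEL max): {count=55, total=18}
  after event 7 (t=28: INC max by 10): {count=55, max=10, total=18}
  after event 8 (t=30: SET total = 12): {count=55, max=10, total=12}
  after event 9 (t=32: SET total = -7): {count=55, max=10, total=-7}
  after event 10 (t=40: DEC max by 8): {count=55, max=2, total=-7}
  after event 11 (t=48: DEC max by 1): {count=55, max=1, total=-7}
  after event 12 (t=55: SET total = 36): {count=55, max=1, total=36}

Answer: {count=55, max=1, total=36}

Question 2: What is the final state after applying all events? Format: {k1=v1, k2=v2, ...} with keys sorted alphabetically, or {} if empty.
Answer: {count=55, max=1, total=36}

Derivation:
  after event 1 (t=1: SET count = 2): {count=2}
  after event 2 (t=2: SET count = 41): {count=41}
  after event 3 (t=6: INC total by 15): {count=41, total=15}
  after event 4 (t=12: INC count by 14): {count=55, total=15}
  after event 5 (t=18: SET total = 18): {count=55, total=18}
  after event 6 (t=23: DEL max): {count=55, total=18}
  after event 7 (t=28: INC max by 10): {count=55, max=10, total=18}
  after event 8 (t=30: SET total = 12): {count=55, max=10, total=12}
  after event 9 (t=32: SET total = -7): {count=55, max=10, total=-7}
  after event 10 (t=40: DEC max by 8): {count=55, max=2, total=-7}
  after event 11 (t=48: DEC max by 1): {count=55, max=1, total=-7}
  after event 12 (t=55: SET total = 36): {count=55, max=1, total=36}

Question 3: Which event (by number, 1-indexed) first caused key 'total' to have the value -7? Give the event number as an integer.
Answer: 9

Derivation:
Looking for first event where total becomes -7:
  event 3: total = 15
  event 4: total = 15
  event 5: total = 18
  event 6: total = 18
  event 7: total = 18
  event 8: total = 12
  event 9: total 12 -> -7  <-- first match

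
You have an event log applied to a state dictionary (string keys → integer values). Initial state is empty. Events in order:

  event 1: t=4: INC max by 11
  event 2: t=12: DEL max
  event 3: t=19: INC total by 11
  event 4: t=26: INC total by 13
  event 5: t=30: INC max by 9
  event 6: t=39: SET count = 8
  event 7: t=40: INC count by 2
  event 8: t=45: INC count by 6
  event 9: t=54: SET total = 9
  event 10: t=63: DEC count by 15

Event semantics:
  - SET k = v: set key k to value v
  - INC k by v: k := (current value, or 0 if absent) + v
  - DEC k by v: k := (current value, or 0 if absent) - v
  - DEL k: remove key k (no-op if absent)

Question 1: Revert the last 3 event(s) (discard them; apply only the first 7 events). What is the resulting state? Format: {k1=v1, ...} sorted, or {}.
Answer: {count=10, max=9, total=24}

Derivation:
Keep first 7 events (discard last 3):
  after event 1 (t=4: INC max by 11): {max=11}
  after event 2 (t=12: DEL max): {}
  after event 3 (t=19: INC total by 11): {total=11}
  after event 4 (t=26: INC total by 13): {total=24}
  after event 5 (t=30: INC max by 9): {max=9, total=24}
  after event 6 (t=39: SET count = 8): {count=8, max=9, total=24}
  after event 7 (t=40: INC count by 2): {count=10, max=9, total=24}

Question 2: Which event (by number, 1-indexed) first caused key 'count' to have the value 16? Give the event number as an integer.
Looking for first event where count becomes 16:
  event 6: count = 8
  event 7: count = 10
  event 8: count 10 -> 16  <-- first match

Answer: 8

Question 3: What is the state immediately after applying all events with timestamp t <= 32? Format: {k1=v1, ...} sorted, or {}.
Apply events with t <= 32 (5 events):
  after event 1 (t=4: INC max by 11): {max=11}
  after event 2 (t=12: DEL max): {}
  after event 3 (t=19: INC total by 11): {total=11}
  after event 4 (t=26: INC total by 13): {total=24}
  after event 5 (t=30: INC max by 9): {max=9, total=24}

Answer: {max=9, total=24}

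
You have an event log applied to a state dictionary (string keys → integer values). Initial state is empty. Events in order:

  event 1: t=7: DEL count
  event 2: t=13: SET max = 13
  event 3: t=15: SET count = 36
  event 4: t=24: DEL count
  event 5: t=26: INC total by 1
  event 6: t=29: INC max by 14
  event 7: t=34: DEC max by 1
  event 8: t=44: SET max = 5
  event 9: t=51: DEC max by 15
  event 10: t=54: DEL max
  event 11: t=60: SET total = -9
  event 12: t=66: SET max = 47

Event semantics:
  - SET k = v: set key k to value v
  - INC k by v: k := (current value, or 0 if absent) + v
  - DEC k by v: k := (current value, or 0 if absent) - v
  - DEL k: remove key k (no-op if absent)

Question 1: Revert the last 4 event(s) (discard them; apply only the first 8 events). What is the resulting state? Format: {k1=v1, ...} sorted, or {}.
Answer: {max=5, total=1}

Derivation:
Keep first 8 events (discard last 4):
  after event 1 (t=7: DEL count): {}
  after event 2 (t=13: SET max = 13): {max=13}
  after event 3 (t=15: SET count = 36): {count=36, max=13}
  after event 4 (t=24: DEL count): {max=13}
  after event 5 (t=26: INC total by 1): {max=13, total=1}
  after event 6 (t=29: INC max by 14): {max=27, total=1}
  after event 7 (t=34: DEC max by 1): {max=26, total=1}
  after event 8 (t=44: SET max = 5): {max=5, total=1}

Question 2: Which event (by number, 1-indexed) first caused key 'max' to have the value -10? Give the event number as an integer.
Answer: 9

Derivation:
Looking for first event where max becomes -10:
  event 2: max = 13
  event 3: max = 13
  event 4: max = 13
  event 5: max = 13
  event 6: max = 27
  event 7: max = 26
  event 8: max = 5
  event 9: max 5 -> -10  <-- first match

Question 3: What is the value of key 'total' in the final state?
Track key 'total' through all 12 events:
  event 1 (t=7: DEL count): total unchanged
  event 2 (t=13: SET max = 13): total unchanged
  event 3 (t=15: SET count = 36): total unchanged
  event 4 (t=24: DEL count): total unchanged
  event 5 (t=26: INC total by 1): total (absent) -> 1
  event 6 (t=29: INC max by 14): total unchanged
  event 7 (t=34: DEC max by 1): total unchanged
  event 8 (t=44: SET max = 5): total unchanged
  event 9 (t=51: DEC max by 15): total unchanged
  event 10 (t=54: DEL max): total unchanged
  event 11 (t=60: SET total = -9): total 1 -> -9
  event 12 (t=66: SET max = 47): total unchanged
Final: total = -9

Answer: -9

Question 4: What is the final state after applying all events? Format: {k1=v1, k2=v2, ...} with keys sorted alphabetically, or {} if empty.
  after event 1 (t=7: DEL count): {}
  after event 2 (t=13: SET max = 13): {max=13}
  after event 3 (t=15: SET count = 36): {count=36, max=13}
  after event 4 (t=24: DEL count): {max=13}
  after event 5 (t=26: INC total by 1): {max=13, total=1}
  after event 6 (t=29: INC max by 14): {max=27, total=1}
  after event 7 (t=34: DEC max by 1): {max=26, total=1}
  after event 8 (t=44: SET max = 5): {max=5, total=1}
  after event 9 (t=51: DEC max by 15): {max=-10, total=1}
  after event 10 (t=54: DEL max): {total=1}
  after event 11 (t=60: SET total = -9): {total=-9}
  after event 12 (t=66: SET max = 47): {max=47, total=-9}

Answer: {max=47, total=-9}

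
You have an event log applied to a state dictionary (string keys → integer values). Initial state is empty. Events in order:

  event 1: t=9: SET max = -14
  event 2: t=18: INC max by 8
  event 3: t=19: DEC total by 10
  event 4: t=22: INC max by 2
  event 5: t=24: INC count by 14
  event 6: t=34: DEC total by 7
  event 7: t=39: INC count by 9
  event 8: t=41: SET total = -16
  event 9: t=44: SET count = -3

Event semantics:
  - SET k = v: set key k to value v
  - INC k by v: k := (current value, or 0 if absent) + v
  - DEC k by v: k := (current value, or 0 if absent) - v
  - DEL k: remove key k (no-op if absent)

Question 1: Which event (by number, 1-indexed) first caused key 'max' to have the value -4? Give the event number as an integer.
Looking for first event where max becomes -4:
  event 1: max = -14
  event 2: max = -6
  event 3: max = -6
  event 4: max -6 -> -4  <-- first match

Answer: 4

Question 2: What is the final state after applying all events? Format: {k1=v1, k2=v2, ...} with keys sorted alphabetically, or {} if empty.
Answer: {count=-3, max=-4, total=-16}

Derivation:
  after event 1 (t=9: SET max = -14): {max=-14}
  after event 2 (t=18: INC max by 8): {max=-6}
  after event 3 (t=19: DEC total by 10): {max=-6, total=-10}
  after event 4 (t=22: INC max by 2): {max=-4, total=-10}
  after event 5 (t=24: INC count by 14): {count=14, max=-4, total=-10}
  after event 6 (t=34: DEC total by 7): {count=14, max=-4, total=-17}
  after event 7 (t=39: INC count by 9): {count=23, max=-4, total=-17}
  after event 8 (t=41: SET total = -16): {count=23, max=-4, total=-16}
  after event 9 (t=44: SET count = -3): {count=-3, max=-4, total=-16}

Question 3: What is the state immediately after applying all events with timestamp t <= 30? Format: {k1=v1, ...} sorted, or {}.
Apply events with t <= 30 (5 events):
  after event 1 (t=9: SET max = -14): {max=-14}
  after event 2 (t=18: INC max by 8): {max=-6}
  after event 3 (t=19: DEC total by 10): {max=-6, total=-10}
  after event 4 (t=22: INC max by 2): {max=-4, total=-10}
  after event 5 (t=24: INC count by 14): {count=14, max=-4, total=-10}

Answer: {count=14, max=-4, total=-10}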